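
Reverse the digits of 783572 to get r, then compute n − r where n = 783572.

Reverse of 783572 is 275387.
783572 − 275387 = 508185

508185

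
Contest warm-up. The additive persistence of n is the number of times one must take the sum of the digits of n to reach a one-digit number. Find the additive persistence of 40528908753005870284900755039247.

40528908753005870284900755039247 → 136 → 10 → 1 (3 steps)

3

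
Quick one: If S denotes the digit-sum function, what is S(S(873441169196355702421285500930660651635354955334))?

First digit sum: 199.
1+9+9 = 19.

19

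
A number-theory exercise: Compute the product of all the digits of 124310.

0

1×2×4×3×1×0 = 0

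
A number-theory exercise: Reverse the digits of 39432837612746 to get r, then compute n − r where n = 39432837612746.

-25288836210747

Reverse of 39432837612746 is 64721673823493.
39432837612746 − 64721673823493 = -25288836210747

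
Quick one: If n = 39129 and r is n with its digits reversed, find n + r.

131322

Reverse of 39129 is 92193.
39129 + 92193 = 131322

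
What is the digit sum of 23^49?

266

23^49 = 5304738315342148305325700564919212656132041732898221764838321536663
Sum of its 67 digits: 266.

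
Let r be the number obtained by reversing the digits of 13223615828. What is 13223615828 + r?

96075248059

Reverse of 13223615828 is 82851632231.
13223615828 + 82851632231 = 96075248059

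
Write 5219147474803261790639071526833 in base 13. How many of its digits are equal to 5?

5219147474803261790639071526833 in base 13 is 44B82A9B6055C12312A9464B17BA.
The digit 5 appears 2 times.

2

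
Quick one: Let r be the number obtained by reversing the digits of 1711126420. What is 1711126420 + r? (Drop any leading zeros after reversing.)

Reverse of 1711126420 is 246211171.
1711126420 + 246211171 = 1957337591

1957337591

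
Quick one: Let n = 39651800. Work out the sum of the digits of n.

32

3+9+6+5+1+8+0+0 = 32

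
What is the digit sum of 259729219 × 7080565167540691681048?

259729219 × 7080565167540691681048 = 1839029661043948001038394141512
Sum of its 31 digits: 115.

115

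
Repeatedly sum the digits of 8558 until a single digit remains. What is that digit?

8

8+5+5+8 = 26
2+6 = 8
(Equivalently, 8558 mod 9 = 8.)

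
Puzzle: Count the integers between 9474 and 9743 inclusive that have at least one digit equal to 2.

The integers in [9474, 9743] that have at least one digit equal to 2: 9482, 9492, 9502, 9512, 9520, 9521, …, 9732, 9742.
54 qualify.

54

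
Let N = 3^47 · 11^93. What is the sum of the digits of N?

3^47 · 11^93 = 188026339614043174487840679173430345971661626123768232596593740695594222307880619109765944081781031486555981893168600297
Sum of its 120 digits: 549.

549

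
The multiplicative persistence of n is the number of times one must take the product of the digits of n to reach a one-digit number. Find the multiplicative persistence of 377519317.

3

377519317 → 138915 → 1080 → 0 (3 steps)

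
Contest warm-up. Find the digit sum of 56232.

5+6+2+3+2 = 18

18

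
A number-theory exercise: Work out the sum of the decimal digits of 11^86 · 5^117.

851

11^86 · 5^117 = 2184044238645984168818975598577338208698765663887223445153309205312044434075555574659492996549767374686964747425322647638740931647256815484325898069073446094989776611328125
Sum of its 172 digits: 851.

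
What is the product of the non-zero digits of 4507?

4×5×7 = 140

140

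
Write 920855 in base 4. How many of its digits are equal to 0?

3

920855 in base 4 is 3200310113.
The digit 0 appears 3 times.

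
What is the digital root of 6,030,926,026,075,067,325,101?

8

6+0+3+0+9+2+6+0+2+6+0+7+5+0+6+7+3+2+5+1+0+1 = 71
7+1 = 8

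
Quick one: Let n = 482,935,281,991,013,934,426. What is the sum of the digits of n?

93

4+8+2+9+3+5+2+8+1+9+9+1+0+1+3+9+3+4+4+2+6 = 93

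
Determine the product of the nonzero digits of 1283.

1×2×8×3 = 48

48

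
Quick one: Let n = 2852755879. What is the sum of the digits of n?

58

2+8+5+2+7+5+5+8+7+9 = 58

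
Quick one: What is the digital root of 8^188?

1

The digital root of n equals n mod 9 (or 9 when 9 | n), so we need 8^188 mod 9.
8^188 ≡ 1 (mod 9), so the digital root is 1.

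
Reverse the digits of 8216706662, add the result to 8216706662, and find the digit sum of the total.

Reversal of 8216706662 is 2666076128; 8216706662 + 2666076128 = 10882782790.
Digit sum of 10882782790: 1+0+8+8+2+7+8+2+7+9+0 = 52.

52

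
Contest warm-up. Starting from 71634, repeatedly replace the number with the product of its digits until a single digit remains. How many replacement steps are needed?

71634 → 504 → 0 (2 steps)

2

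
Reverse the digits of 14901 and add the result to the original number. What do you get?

25842

Reverse of 14901 is 10941.
14901 + 10941 = 25842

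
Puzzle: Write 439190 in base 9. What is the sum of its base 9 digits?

30

439190 in base 9 is 738408.
Digit sum: 7+3+8+4+0+8 = 30.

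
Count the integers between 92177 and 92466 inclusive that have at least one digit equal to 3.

137

The integers in [92177, 92466] that have at least one digit equal to 3: 92183, 92193, 92203, 92213, 92223, 92230, …, 92453, 92463.
137 qualify.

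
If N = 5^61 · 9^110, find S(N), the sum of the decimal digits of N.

630

5^61 · 9^110 = 4016486419062876389237947373259960051537829108216203587604561190184044484423395864111251161390161564959323976797822552953221020288765430450439453125
Sum of its 148 digits: 630.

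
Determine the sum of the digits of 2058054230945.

47

2+0+5+8+0+5+4+2+3+0+9+4+5 = 47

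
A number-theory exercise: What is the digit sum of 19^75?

406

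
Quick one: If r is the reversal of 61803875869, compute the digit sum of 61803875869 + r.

Reversal of 61803875869 is 96857830816; 61803875869 + 96857830816 = 158661706685.
Digit sum of 158661706685: 1+5+8+6+6+1+7+0+6+6+8+5 = 59.

59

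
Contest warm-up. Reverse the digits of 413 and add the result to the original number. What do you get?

727

Reverse of 413 is 314.
413 + 314 = 727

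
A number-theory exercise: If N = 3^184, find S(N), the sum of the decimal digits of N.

3^184 = 6170365191715177779482467945369860501784408913594010934644126825341528124785676079587681
Sum of its 88 digits: 414.

414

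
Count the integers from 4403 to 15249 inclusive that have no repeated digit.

4204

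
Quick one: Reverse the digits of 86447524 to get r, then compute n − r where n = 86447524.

43873056

Reverse of 86447524 is 42574468.
86447524 − 42574468 = 43873056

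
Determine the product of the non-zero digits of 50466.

5×4×6×6 = 720

720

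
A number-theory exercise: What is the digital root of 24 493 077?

2+4+4+9+3+0+7+7 = 36
3+6 = 9

9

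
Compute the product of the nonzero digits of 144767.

1×4×4×7×6×7 = 4704

4704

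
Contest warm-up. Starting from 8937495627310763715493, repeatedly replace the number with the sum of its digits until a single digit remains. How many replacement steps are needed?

8937495627310763715493 → 109 → 10 → 1 (3 steps)

3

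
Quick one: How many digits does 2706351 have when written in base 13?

2706351 in base 13 is 739ABB, which has 6 digits.

6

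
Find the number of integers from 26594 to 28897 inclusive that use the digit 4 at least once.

600

The integers in [26594, 28897] that use the digit 4 at least once: 26594, 26604, 26614, 26624, 26634, 26640, …, 28884, 28894.
600 qualify.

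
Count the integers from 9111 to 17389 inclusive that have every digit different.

The integers in [9111, 17389] that have every digit different: 9120, 9123, 9124, 9125, 9126, 9127, …, 17386, 17389.
2577 qualify.

2577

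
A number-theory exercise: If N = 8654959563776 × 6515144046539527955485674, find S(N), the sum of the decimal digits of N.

177

8654959563776 × 6515144046539527955485674 = 56388308274975556315951246189257345024
Sum of its 38 digits: 177.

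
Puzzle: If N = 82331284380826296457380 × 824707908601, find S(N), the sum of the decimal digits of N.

147

82331284380826296457380 × 824707908601 = 67899261354145432175630275131925380
Sum of its 35 digits: 147.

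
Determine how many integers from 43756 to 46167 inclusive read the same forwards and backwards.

24

The integers in [43756, 46167] that read the same forwards and backwards: 43834, 43934, 44044, 44144, 44244, 44344, …, 46064, 46164.
24 qualify.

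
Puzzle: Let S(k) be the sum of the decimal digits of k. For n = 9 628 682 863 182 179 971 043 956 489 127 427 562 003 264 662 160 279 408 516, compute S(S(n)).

First digit sum: 265.
2+6+5 = 13.

13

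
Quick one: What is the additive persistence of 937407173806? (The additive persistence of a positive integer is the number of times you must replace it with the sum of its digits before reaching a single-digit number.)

3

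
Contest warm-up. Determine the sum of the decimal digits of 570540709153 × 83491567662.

84

570540709153 × 83491567662 = 47635338222173162210286
Sum of its 23 digits: 84.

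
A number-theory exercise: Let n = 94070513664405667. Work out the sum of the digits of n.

73

9+4+0+7+0+5+1+3+6+6+4+4+0+5+6+6+7 = 73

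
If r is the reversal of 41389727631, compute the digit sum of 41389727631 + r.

Reversal of 41389727631 is 13672798314; 41389727631 + 13672798314 = 55062525945.
Digit sum of 55062525945: 5+5+0+6+2+5+2+5+9+4+5 = 48.

48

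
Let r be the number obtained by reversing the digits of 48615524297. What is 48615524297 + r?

127858075981

Reverse of 48615524297 is 79242551684.
48615524297 + 79242551684 = 127858075981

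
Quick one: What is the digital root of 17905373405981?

8

1+7+9+0+5+3+7+3+4+0+5+9+8+1 = 62
6+2 = 8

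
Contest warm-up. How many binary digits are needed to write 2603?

12

2603 in base 2 is 101000101011, which has 12 digits.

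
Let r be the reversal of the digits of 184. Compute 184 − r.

-297

Reverse of 184 is 481.
184 − 481 = -297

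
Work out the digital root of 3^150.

The digital root of n equals n mod 9 (or 9 when 9 | n), so we need 3^150 mod 9.
3^150 ≡ 0 (mod 9), so the digital root is 9.

9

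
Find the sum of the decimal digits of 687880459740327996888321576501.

6+8+7+8+8+0+4+5+9+7+4+0+3+2+7+9+9+6+8+8+8+3+2+1+5+7+6+5+0+1 = 156

156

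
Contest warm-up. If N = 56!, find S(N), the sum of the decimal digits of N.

56! = 710998587804863451854045647463724949736497978881168458687447040000000000000
Sum of its 75 digits: 333.

333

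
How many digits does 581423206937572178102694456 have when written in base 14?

581423206937572178102694456 in base 14 is 2765213D482559A709C67400, which has 24 digits.

24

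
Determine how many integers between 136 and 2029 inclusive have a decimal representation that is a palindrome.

The integers in [136, 2029] that have a decimal representation that is a palindrome: 141, 151, 161, 171, 181, 191, …, 1991, 2002.
97 qualify.

97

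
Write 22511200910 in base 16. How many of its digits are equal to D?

1

22511200910 in base 16 is 53DC5AA8E.
The digit D appears 1 time.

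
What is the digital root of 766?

1

7+6+6 = 19
1+9 = 10
1+0 = 1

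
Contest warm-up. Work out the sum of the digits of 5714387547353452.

73

5+7+1+4+3+8+7+5+4+7+3+5+3+4+5+2 = 73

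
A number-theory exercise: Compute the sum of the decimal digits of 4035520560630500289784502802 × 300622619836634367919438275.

4035520560630500289784502802 × 300622619836634367919438275 = 1213168763341344481864271971780392604987459712003546550
Sum of its 55 digits: 234.

234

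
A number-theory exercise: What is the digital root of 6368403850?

6+3+6+8+4+0+3+8+5+0 = 43
4+3 = 7

7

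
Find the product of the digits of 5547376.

88200

5×5×4×7×3×7×6 = 88200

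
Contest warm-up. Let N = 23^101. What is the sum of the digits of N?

23^101 = 342382404646349906057205801490874347335703752037431479791270728812115965406404621099504973295378976497369961620127288149768965118187148023
Sum of its 138 digits: 623.

623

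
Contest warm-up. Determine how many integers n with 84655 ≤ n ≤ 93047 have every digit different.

2467

The integers in [84655, 93047] that have every digit different: 84657, 84659, 84670, 84671, 84672, 84673, …, 93046, 93047.
2467 qualify.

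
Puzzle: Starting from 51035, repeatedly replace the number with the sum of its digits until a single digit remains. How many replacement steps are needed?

2

51035 → 14 → 5 (2 steps)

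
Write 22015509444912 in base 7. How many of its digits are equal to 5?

2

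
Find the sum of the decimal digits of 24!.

81

24! = 620448401733239439360000
Sum of its 24 digits: 81.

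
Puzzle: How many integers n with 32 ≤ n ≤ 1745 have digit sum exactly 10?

The integers in [32, 1745] that have digit sum exactly 10: 37, 46, 55, 64, 73, 82, …, 1711, 1720.
113 qualify.

113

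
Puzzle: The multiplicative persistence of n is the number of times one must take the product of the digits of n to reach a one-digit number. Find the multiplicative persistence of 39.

39 → 27 → 14 → 4 (3 steps)

3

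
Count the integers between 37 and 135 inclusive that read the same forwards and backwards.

The integers in [37, 135] that read the same forwards and backwards: 44, 55, 66, 77, 88, 99, 101, 111, 121, 131.
10 qualify.

10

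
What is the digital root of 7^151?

The digital root of n equals n mod 9 (or 9 when 9 | n), so we need 7^151 mod 9.
7^151 ≡ 7 (mod 9), so the digital root is 7.

7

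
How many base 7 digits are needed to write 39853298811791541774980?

27

39853298811791541774980 in base 7 is 415010611444022642254512002, which has 27 digits.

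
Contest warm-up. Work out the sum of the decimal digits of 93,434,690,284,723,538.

80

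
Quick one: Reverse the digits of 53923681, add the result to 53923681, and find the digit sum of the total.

Reversal of 53923681 is 18632935; 53923681 + 18632935 = 72556616.
Digit sum of 72556616: 7+2+5+5+6+6+1+6 = 38.

38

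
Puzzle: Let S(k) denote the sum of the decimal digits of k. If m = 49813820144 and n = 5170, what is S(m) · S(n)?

572

S(49813820144) = 4+9+8+1+3+8+2+0+1+4+4 = 44.
S(5170) = 5+1+7+0 = 13.
44 · 13 = 572.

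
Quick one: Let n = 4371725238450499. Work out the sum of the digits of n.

73

4+3+7+1+7+2+5+2+3+8+4+5+0+4+9+9 = 73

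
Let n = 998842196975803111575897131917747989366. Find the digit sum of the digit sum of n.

First digit sum: 213.
2+1+3 = 6.

6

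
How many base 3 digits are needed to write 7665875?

15

7665875 in base 3 is 112102110121022, which has 15 digits.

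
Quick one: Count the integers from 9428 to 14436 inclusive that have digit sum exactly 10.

The integers in [9428, 14436] that have digit sum exactly 10: 10009, 10018, 10027, 10036, 10045, 10054, …, 14401, 14410.
184 qualify.

184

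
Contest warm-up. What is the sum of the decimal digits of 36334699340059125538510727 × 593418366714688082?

187

36334699340059125538510727 × 593418366714688082 = 21561677937447141201845427887527530616055614
Sum of its 44 digits: 187.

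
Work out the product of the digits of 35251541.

3×5×2×5×1×5×4×1 = 3000

3000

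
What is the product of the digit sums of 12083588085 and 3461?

672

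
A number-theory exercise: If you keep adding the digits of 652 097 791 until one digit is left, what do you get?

1

6+5+2+0+9+7+7+9+1 = 46
4+6 = 10
1+0 = 1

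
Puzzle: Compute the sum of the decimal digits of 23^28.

202

23^28 = 134393854047545109686936775588697536481
Sum of its 39 digits: 202.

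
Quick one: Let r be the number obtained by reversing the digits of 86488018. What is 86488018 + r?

167576486

Reverse of 86488018 is 81088468.
86488018 + 81088468 = 167576486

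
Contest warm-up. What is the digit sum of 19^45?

19^45 = 3498743002442937227729601361122964878585526371203662724899
Sum of its 58 digits: 262.

262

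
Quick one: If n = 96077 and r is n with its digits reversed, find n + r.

173146

Reverse of 96077 is 77069.
96077 + 77069 = 173146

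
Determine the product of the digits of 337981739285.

68584320

3×3×7×9×8×1×7×3×9×2×8×5 = 68584320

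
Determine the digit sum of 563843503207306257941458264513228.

133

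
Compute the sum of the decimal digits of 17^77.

17^77 = 55535021728811962093921354579813622199526680265090330124204054760625907979684186739116950573777
Sum of its 95 digits: 422.

422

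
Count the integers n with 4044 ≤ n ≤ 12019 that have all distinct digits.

3339

The integers in [4044, 12019] that have all distinct digits: 4051, 4052, 4053, 4056, 4057, 4058, …, 10986, 10987.
3339 qualify.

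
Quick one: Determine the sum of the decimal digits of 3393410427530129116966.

85

3+3+9+3+4+1+0+4+2+7+5+3+0+1+2+9+1+1+6+9+6+6 = 85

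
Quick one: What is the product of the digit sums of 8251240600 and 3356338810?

S(8251240600) = 8+2+5+1+2+4+0+6+0+0 = 28.
S(3356338810) = 3+3+5+6+3+3+8+8+1+0 = 40.
28 · 40 = 1120.

1120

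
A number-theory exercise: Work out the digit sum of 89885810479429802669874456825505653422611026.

8+9+8+8+5+8+1+0+4+7+9+4+2+9+8+0+2+6+6+9+8+7+4+4+5+6+8+2+5+5+0+5+6+5+3+4+2+2+6+1+1+0+2+6 = 210

210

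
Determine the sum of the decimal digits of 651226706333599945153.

94

6+5+1+2+2+6+7+0+6+3+3+3+5+9+9+9+4+5+1+5+3 = 94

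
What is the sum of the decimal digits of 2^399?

557

2^399 = 1291124939043454294827959586001505937164852896414611756415329678270323811008420597314822676640068915717951585986373746688
Sum of its 121 digits: 557.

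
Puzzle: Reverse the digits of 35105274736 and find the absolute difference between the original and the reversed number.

Reverse of 35105274736 is 63747250153.
|35105274736 − 63747250153| = 28641975417

28641975417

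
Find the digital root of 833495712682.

8+3+3+4+9+5+7+1+2+6+8+2 = 58
5+8 = 13
1+3 = 4
(Equivalently, 833495712682 mod 9 = 4.)

4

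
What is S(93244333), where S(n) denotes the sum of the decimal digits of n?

31

9+3+2+4+4+3+3+3 = 31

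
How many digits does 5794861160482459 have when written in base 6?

21

5794861160482459 in base 6 is 133020350244402303311, which has 21 digits.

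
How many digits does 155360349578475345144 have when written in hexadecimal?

17

155360349578475345144 in base 16 is 86C0ED6CEA58814F8, which has 17 digits.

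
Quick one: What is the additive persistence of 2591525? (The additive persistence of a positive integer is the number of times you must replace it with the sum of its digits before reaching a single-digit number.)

3

2591525 → 29 → 11 → 2 (3 steps)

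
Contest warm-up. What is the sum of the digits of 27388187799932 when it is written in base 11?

72

27388187799932 in base 11 is 87AA2A1005A63.
Digit sum: 8+7+10+10+2+10+1+0+0+5+10+6+3 = 72.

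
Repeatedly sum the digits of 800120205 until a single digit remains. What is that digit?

9

8+0+0+1+2+0+2+0+5 = 18
1+8 = 9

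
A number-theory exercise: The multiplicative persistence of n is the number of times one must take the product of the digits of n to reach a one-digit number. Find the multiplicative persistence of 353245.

353245 → 1800 → 0 (2 steps)

2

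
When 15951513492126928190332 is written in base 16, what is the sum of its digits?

15951513492126928190332 in base 16 is 360BBB82E594C5FBB7C.
Digit sum: 3+6+0+11+11+11+8+2+14+5+9+4+12+5+15+11+11+7+12 = 157.

157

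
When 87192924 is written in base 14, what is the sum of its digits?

87192924 in base 14 is B819BC0.
Digit sum: 11+8+1+9+11+12+0 = 52.

52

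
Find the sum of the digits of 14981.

23

1+4+9+8+1 = 23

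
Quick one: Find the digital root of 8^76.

1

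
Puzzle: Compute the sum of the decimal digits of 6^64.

252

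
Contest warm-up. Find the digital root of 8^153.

The digital root of n equals n mod 9 (or 9 when 9 | n), so we need 8^153 mod 9.
8^153 ≡ 8 (mod 9), so the digital root is 8.

8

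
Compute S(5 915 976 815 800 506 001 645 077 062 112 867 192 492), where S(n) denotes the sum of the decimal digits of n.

5+9+1+5+9+7+6+8+1+5+8+0+0+5+0+6+0+0+1+6+4+5+0+7+7+0+6+2+1+1+2+8+6+7+1+9+2+4+9+2 = 165

165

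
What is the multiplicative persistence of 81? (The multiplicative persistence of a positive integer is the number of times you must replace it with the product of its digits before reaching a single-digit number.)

81 → 8 (1 step)

1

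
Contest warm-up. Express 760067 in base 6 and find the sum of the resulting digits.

760067 in base 6 is 24142455.
Digit sum: 2+4+1+4+2+4+5+5 = 27.

27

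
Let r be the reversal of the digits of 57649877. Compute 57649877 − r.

Reverse of 57649877 is 77894675.
57649877 − 77894675 = -20244798

-20244798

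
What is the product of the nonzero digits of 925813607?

90720

9×2×5×8×1×3×6×7 = 90720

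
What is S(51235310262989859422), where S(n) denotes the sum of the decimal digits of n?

5+1+2+3+5+3+1+0+2+6+2+9+8+9+8+5+9+4+2+2 = 86

86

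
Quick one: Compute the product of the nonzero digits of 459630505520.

810000

4×5×9×6×3×5×5×5×2 = 810000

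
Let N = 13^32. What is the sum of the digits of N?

13^32 = 442779263776840698304313192148785281
Sum of its 36 digits: 169.

169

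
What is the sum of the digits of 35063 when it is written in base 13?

23

35063 in base 13 is 12C62.
Digit sum: 1+2+12+6+2 = 23.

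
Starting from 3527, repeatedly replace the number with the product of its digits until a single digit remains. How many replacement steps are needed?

2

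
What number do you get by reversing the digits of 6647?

Reversing 6647 gives 7466.

7466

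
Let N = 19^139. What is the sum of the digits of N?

820

19^139 = 5581494902510405736968462921175844792926229188011776943152872303303792204955904242542332516862508462265696074503666491054926821983860261954364902659833966780558603424798894318379
Sum of its 178 digits: 820.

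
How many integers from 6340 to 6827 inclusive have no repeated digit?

223

The integers in [6340, 6827] that have no repeated digit: 6340, 6341, 6342, 6345, 6347, 6348, …, 6825, 6827.
223 qualify.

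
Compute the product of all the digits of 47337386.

4×7×3×3×7×3×8×6 = 254016

254016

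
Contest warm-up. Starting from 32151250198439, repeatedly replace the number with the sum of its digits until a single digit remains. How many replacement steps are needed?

2

32151250198439 → 53 → 8 (2 steps)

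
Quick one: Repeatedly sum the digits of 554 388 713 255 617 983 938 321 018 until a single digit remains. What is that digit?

8

5+5+4+3+8+8+7+1+3+2+5+5+6+1+7+9+8+3+9+3+8+3+2+1+0+1+8 = 125
1+2+5 = 8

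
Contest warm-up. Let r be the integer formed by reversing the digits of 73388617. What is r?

71688337

Reversing 73388617 gives 71688337.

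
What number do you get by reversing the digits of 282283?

382282

Reversing 282283 gives 382282.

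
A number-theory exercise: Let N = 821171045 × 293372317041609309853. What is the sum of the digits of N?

134

821171045 × 293372317041609309853 = 240908852159129625453716806385
Sum of its 30 digits: 134.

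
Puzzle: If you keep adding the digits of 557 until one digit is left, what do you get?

5+5+7 = 17
1+7 = 8
(Equivalently, 557 mod 9 = 8.)

8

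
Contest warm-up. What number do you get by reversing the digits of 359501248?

842105953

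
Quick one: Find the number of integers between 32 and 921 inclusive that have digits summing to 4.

The integers in [32, 921] that have digits summing to 4: 40, 103, 112, 121, 130, 202, …, 310, 400.
11 qualify.

11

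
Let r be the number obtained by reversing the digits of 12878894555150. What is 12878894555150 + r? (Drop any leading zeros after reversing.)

18034444442971

Reverse of 12878894555150 is 5155549887821.
12878894555150 + 5155549887821 = 18034444442971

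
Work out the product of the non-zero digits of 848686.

8×4×8×6×8×6 = 73728

73728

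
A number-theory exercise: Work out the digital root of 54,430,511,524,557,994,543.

4

5+4+4+3+0+5+1+1+5+2+4+5+5+7+9+9+4+5+4+3 = 85
8+5 = 13
1+3 = 4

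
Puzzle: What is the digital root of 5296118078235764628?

9

5+2+9+6+1+1+8+0+7+8+2+3+5+7+6+4+6+2+8 = 90
9+0 = 9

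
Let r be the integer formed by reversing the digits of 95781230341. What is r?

Reversing 95781230341 gives 14303218759.

14303218759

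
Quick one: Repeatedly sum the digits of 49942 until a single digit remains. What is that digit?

1

4+9+9+4+2 = 28
2+8 = 10
1+0 = 1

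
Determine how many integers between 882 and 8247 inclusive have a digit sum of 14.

440

The integers in [882, 8247] that have a digit sum of 14: 905, 914, 923, 932, 941, 950, …, 8231, 8240.
440 qualify.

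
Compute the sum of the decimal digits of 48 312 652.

4+8+3+1+2+6+5+2 = 31

31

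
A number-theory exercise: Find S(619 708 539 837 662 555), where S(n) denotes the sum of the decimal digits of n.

6+1+9+7+0+8+5+3+9+8+3+7+6+6+2+5+5+5 = 95

95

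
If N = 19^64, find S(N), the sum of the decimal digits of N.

19^64 = 6921981926137087576636956665404142898527372227760574567236831247644037253481253121
Sum of its 82 digits: 370.

370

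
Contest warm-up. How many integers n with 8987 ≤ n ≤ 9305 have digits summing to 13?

The integers in [8987, 9305] that have digits summing to 13: 9004, 9013, 9022, 9031, 9040, 9103, …, 9220, 9301.
13 qualify.

13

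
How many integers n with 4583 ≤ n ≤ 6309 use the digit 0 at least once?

496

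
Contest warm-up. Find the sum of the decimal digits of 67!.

369

67! = 36471110918188685288249859096605464427167635314049524593701628500267962436943872000000000000000
Sum of its 95 digits: 369.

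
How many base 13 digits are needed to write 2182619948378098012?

2182619948378098012 in base 13 is 338444B4CA30402C4, which has 17 digits.

17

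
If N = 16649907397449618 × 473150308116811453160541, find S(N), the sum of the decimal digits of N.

198

16649907397449618 × 473150308116811453160541 = 7877908815219665049266875156368913123338
Sum of its 40 digits: 198.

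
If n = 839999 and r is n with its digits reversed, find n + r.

Reverse of 839999 is 999938.
839999 + 999938 = 1839937

1839937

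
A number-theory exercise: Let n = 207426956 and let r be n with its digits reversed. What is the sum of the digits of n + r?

Reversal of 207426956 is 659624702; 207426956 + 659624702 = 867051658.
Digit sum of 867051658: 8+6+7+0+5+1+6+5+8 = 46.

46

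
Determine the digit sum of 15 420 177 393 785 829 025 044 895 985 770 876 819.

193

1+5+4+2+0+1+7+7+3+9+3+7+8+5+8+2+9+0+2+5+0+4+4+8+9+5+9+8+5+7+7+0+8+7+6+8+1+9 = 193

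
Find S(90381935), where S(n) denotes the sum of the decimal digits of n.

38

9+0+3+8+1+9+3+5 = 38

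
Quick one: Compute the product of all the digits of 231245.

2×3×1×2×4×5 = 240

240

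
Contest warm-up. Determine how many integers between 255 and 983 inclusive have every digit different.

The integers in [255, 983] that have every digit different: 256, 257, 258, 259, 260, 261, …, 982, 983.
536 qualify.

536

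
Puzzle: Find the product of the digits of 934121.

216

9×3×4×1×2×1 = 216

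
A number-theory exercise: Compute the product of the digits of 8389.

8×3×8×9 = 1728

1728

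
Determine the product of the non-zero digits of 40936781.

36288

4×9×3×6×7×8×1 = 36288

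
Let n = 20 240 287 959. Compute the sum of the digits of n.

48

2+0+2+4+0+2+8+7+9+5+9 = 48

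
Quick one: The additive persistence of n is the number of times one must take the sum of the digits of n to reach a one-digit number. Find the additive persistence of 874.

874 → 19 → 10 → 1 (3 steps)

3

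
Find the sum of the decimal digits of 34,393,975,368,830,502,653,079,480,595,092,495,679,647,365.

3+4+3+9+3+9+7+5+3+6+8+8+3+0+5+0+2+6+5+3+0+7+9+4+8+0+5+9+5+0+9+2+4+9+5+6+7+9+6+4+7+3+6+5 = 221

221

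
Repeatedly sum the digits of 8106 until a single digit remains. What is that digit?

6

8+1+0+6 = 15
1+5 = 6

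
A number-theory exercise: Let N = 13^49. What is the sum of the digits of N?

13^49 = 3830224792147131369362629348887201408953937846517364173
Sum of its 55 digits: 247.

247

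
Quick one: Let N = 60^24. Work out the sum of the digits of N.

60^24 = 4738381338321616896000000000000000000000000
Sum of its 43 digits: 90.

90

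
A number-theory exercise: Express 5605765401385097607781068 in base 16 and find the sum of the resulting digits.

138

5605765401385097607781068 in base 16 is 4A31126BDA5BD1C001ACC.
Digit sum: 4+10+3+1+1+2+6+11+13+10+5+11+13+1+12+0+0+1+10+12+12 = 138.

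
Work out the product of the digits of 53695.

5×3×6×9×5 = 4050

4050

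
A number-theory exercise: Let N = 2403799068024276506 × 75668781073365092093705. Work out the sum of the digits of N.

2403799068024276506 × 75668781073365092093705 = 181892545422688021616322481765343381994730
Sum of its 42 digits: 181.

181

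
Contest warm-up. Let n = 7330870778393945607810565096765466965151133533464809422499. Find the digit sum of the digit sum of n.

First digit sum: 276.
2+7+6 = 15.

15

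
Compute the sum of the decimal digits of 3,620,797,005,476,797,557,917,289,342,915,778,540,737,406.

214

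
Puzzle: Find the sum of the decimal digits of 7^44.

7^44 = 15286700631942576193765185769276826401
Sum of its 38 digits: 175.

175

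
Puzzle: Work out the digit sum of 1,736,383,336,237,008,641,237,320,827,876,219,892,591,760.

188

1+7+3+6+3+8+3+3+3+6+2+3+7+0+0+8+6+4+1+2+3+7+3+2+0+8+2+7+8+7+6+2+1+9+8+9+2+5+9+1+7+6+0 = 188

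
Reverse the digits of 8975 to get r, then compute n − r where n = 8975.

Reverse of 8975 is 5798.
8975 − 5798 = 3177

3177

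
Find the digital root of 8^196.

1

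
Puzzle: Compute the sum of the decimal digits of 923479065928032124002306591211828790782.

157

9+2+3+4+7+9+0+6+5+9+2+8+0+3+2+1+2+4+0+0+2+3+0+6+5+9+1+2+1+1+8+2+8+7+9+0+7+8+2 = 157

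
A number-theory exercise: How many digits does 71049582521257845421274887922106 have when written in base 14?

28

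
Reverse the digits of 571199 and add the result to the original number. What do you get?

1562374

Reverse of 571199 is 991175.
571199 + 991175 = 1562374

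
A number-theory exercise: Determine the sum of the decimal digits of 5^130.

427

5^130 = 7346839692639296924804603357639035486366659729825547009429698164240107871592044830322265625
Sum of its 91 digits: 427.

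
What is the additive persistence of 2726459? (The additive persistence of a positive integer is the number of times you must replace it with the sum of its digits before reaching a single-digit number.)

2726459 → 35 → 8 (2 steps)

2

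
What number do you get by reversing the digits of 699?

996

Reversing 699 gives 996.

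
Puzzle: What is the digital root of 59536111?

4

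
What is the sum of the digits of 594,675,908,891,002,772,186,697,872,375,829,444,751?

5+9+4+6+7+5+9+0+8+8+9+1+0+0+2+7+7+2+1+8+6+6+9+7+8+7+2+3+7+5+8+2+9+4+4+4+7+5+1 = 202

202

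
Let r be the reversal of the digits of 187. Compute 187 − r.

-594

Reverse of 187 is 781.
187 − 781 = -594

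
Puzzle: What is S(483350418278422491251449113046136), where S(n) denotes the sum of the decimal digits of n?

125

4+8+3+3+5+0+4+1+8+2+7+8+4+2+2+4+9+1+2+5+1+4+4+9+1+1+3+0+4+6+1+3+6 = 125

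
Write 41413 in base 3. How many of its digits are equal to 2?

4

41413 in base 3 is 2002210211.
The digit 2 appears 4 times.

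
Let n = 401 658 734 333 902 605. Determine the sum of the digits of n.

69

4+0+1+6+5+8+7+3+4+3+3+3+9+0+2+6+0+5 = 69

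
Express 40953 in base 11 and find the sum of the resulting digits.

40953 in base 11 is 28850.
Digit sum: 2+8+8+5+0 = 23.

23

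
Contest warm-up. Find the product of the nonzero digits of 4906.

216

4×9×6 = 216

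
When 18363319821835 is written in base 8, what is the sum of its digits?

37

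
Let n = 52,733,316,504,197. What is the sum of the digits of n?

56

5+2+7+3+3+3+1+6+5+0+4+1+9+7 = 56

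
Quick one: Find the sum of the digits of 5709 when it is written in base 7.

15

5709 in base 7 is 22434.
Digit sum: 2+2+4+3+4 = 15.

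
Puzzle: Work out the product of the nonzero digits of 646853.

6×4×6×8×5×3 = 17280

17280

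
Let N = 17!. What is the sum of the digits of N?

17! = 355687428096000
Sum of its 15 digits: 63.

63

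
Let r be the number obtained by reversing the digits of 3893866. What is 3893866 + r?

10577849

Reverse of 3893866 is 6683983.
3893866 + 6683983 = 10577849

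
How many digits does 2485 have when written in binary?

2485 in base 2 is 100110110101, which has 12 digits.

12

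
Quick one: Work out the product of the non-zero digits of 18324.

1×8×3×2×4 = 192

192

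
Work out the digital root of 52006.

5+2+0+0+6 = 13
1+3 = 4

4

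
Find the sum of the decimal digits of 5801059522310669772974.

98

5+8+0+1+0+5+9+5+2+2+3+1+0+6+6+9+7+7+2+9+7+4 = 98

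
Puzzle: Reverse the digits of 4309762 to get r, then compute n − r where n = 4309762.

Reverse of 4309762 is 2679034.
4309762 − 2679034 = 1630728

1630728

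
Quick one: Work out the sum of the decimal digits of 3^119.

3^119 = 599003433304810403471059943169868346577158542512617035467
Sum of its 57 digits: 243.

243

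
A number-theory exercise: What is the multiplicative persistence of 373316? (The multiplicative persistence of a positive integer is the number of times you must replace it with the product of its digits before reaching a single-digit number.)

373316 → 1134 → 12 → 2 (3 steps)

3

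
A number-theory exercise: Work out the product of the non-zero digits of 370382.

3×7×3×8×2 = 1008

1008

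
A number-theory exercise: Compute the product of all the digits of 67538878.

2257920

6×7×5×3×8×8×7×8 = 2257920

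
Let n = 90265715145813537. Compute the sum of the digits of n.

72

9+0+2+6+5+7+1+5+1+4+5+8+1+3+5+3+7 = 72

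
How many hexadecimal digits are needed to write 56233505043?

9

56233505043 in base 16 is D17C73113, which has 9 digits.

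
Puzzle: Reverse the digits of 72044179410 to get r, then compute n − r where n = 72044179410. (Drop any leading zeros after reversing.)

70547035383

Reverse of 72044179410 is 1497144027.
72044179410 − 1497144027 = 70547035383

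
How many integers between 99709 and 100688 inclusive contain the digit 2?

269

The integers in [99709, 100688] that contain the digit 2: 99712, 99720, 99721, 99722, 99723, 99724, …, 100672, 100682.
269 qualify.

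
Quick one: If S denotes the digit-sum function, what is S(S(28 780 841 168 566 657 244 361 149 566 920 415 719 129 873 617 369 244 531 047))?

17

First digit sum: 269.
2+6+9 = 17.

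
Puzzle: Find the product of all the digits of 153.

15

1×5×3 = 15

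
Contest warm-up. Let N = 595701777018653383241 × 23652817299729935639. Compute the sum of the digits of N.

196

595701777018653383241 × 23652817299729935639 = 14090025296946669346069147758274531225999
Sum of its 41 digits: 196.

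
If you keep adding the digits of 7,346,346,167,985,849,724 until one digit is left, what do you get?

7+3+4+6+3+4+6+1+6+7+9+8+5+8+4+9+7+2+4 = 103
1+0+3 = 4

4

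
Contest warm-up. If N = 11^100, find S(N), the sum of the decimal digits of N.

439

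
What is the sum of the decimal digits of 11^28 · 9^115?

11^28 · 9^115 = 7886490235698124421283604930051849708597908822928911055429160393597721964011958159316863467174743765255349169823925026136023891896125238569
Sum of its 139 digits: 648.

648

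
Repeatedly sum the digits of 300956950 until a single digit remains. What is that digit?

3+0+0+9+5+6+9+5+0 = 37
3+7 = 10
1+0 = 1

1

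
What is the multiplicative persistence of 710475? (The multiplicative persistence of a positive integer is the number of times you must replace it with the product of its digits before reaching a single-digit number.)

1

710475 → 0 (1 step)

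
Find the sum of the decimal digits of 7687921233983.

68

7+6+8+7+9+2+1+2+3+3+9+8+3 = 68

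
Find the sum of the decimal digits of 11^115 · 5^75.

11^115 · 5^75 = 15237338598869370412544316210751625346669259844400002910892875690483527939330424605497817812255232252691111535519596940081002680775733304496810660566552542150020599365234375
Sum of its 173 digits: 727.

727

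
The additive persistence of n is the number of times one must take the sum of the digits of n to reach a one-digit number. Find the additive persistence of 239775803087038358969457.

239775803087038358969457 → 126 → 9 (2 steps)

2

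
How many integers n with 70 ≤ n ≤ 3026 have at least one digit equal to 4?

800

The integers in [70, 3026] that have at least one digit equal to 4: 74, 84, 94, 104, 114, 124, …, 3014, 3024.
800 qualify.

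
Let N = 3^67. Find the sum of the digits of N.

162

3^67 = 92709463147897837085761925410587
Sum of its 32 digits: 162.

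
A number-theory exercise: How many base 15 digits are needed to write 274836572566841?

13

274836572566841 in base 15 is 21B91E39934CB, which has 13 digits.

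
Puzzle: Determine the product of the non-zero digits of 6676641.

36288

6×6×7×6×6×4×1 = 36288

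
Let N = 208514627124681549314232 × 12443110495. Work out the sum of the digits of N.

144

208514627124681549314232 × 12443110495 = 2594570545136136659804780252064840
Sum of its 34 digits: 144.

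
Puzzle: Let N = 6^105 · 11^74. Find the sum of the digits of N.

774

6^105 · 11^74 = 587408182650333850066132856145167984765180717597975645299178742206397232696746728871329337796773322358306633310138774326412675337879995996754432067186894831616
Sum of its 159 digits: 774.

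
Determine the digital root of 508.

4

5+0+8 = 13
1+3 = 4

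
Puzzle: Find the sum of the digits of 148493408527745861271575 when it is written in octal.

148493408527745861271575 in base 8 is 37343540035403002501740027.
Digit sum: 3+7+3+4+3+5+4+0+0+3+5+4+0+3+0+0+2+5+0+1+7+4+0+0+2+7 = 72.

72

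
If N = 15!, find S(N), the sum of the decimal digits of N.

15! = 1307674368000
Sum of its 13 digits: 45.

45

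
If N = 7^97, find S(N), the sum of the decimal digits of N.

376

7^97 = 9429960669459935834824045974053110235735286294182581343830598633795018832760723207
Sum of its 82 digits: 376.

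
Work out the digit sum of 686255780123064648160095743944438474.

6+8+6+2+5+5+7+8+0+1+2+3+0+6+4+6+4+8+1+6+0+0+9+5+7+4+3+9+4+4+4+3+8+4+7+4 = 163

163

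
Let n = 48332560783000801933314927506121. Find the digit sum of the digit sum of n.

6

First digit sum: 114.
1+1+4 = 6.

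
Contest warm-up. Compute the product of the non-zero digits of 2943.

216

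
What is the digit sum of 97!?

648

97! = 96192759682482119853328425949563698712343813919172976158104477319333745612481875498805879175589072651261284189679678167647067832320000000000000000000000
Sum of its 152 digits: 648.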